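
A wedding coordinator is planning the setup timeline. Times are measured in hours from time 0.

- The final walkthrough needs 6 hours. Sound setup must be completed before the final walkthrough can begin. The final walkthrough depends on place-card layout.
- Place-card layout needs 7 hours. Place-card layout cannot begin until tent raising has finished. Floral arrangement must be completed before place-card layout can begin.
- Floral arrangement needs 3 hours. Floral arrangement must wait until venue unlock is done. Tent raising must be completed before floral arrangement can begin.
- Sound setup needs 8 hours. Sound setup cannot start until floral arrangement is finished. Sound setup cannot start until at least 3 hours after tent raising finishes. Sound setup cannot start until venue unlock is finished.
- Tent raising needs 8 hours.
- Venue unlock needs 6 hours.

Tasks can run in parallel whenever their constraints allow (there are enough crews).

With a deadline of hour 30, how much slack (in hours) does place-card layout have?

Nothing blocks tent raising, so it runs from hour 0 to hour 8.
Nothing blocks venue unlock, so it runs from hour 0 to hour 6.
Floral arrangement cannot start until venue unlock (finishes hour 6); tent raising (finishes hour 8). The controlling bound is hour 8, so floral arrangement finishes at 8 + 3 = hour 11.
For place-card layout: tent raising (finishes hour 8); floral arrangement (finishes hour 11). Taking the maximum gives a start of hour 11, and it finishes at 11 + 7 = hour 18.

Working backward from the deadline:
Nothing follows the final walkthrough; the deadline of hour 30 is its only limit. It must start by 30 − 6 = hour 24.
Since the final walkthrough (must start by hour 24) depends on it, place-card layout must finish by hour 24. Backing off its 7-hour duration gives a latest start of hour 17.
So place-card layout can start as early as hour 11 and as late as hour 17, giving 17 − 11 = 6 hours of slack.

6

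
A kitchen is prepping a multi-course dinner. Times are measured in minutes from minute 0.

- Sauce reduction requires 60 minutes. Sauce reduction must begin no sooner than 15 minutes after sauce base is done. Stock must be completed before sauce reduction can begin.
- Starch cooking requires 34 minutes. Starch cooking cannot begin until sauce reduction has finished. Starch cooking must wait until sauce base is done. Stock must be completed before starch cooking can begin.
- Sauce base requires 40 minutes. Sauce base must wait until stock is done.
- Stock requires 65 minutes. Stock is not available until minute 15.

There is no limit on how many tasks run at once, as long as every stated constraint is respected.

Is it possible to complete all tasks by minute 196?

After its own release at minute 15, stock can start at minute 15 and finishes at minute 80.
Sauce base cannot begin until stock (finishes minute 80). It runs from minute 80 to 80 + 40 = minute 120.
Sauce reduction has to wait for sauce base (finishes minute 120, plus 15-minute gap → minute 135); stock (finishes minute 80). The latest of these is minute 135, so sauce reduction runs minute 135 to 135 + 60 = minute 195.
Starch cooking needs all of sauce reduction (finishes minute 195); sauce base (finishes minute 120); stock (finishes minute 80). That puts its earliest start at minute 195; it finishes at 195 + 34 = minute 229.
The earliest everything can be done is minute 229, which is after the deadline of 196, so it is not possible.

No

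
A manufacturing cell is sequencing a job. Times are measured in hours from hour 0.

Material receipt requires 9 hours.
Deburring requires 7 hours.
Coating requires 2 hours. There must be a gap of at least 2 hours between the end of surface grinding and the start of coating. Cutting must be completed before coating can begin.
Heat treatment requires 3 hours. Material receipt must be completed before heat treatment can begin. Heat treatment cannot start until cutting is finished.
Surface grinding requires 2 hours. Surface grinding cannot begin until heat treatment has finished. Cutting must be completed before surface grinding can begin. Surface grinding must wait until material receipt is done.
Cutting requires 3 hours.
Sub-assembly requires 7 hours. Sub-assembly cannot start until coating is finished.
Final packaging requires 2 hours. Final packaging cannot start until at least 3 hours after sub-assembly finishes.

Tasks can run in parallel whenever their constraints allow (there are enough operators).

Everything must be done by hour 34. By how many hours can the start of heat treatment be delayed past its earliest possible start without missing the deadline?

Cutting has no prerequisites, so it starts at hour 0 and finishes at hour 3.
Nothing blocks material receipt, so it runs from hour 0 to hour 9.
Heat treatment cannot start until material receipt (finishes hour 9); cutting (finishes hour 3). The controlling bound is hour 9, so heat treatment finishes at 9 + 3 = hour 12.

Working backward from the deadline:
To finish by hour 34, final packaging (duration 2) must start no later than hour 32.
Sub-assembly has to be done before final packaging (must start by hour 32, minus 3-hour gap → hour 29). That means finishing by hour 29, i.e. starting by 29 − 7 = hour 22.
Coating has to be done before sub-assembly (must start by hour 22). That means finishing by hour 22, i.e. starting by 22 − 2 = hour 20.
Surface grinding must finish before coating (must start by hour 20, minus 2-hour gap → hour 18). With a 2-hour duration, surface grinding must start by 18 − 2 = hour 16.
Heat treatment feeds into surface grinding (must start by hour 16); so heat treatment must finish by hour 16 and therefore start by hour 13.
So heat treatment can start as early as hour 9 and as late as hour 13, giving 13 − 9 = 4 hours of slack.

4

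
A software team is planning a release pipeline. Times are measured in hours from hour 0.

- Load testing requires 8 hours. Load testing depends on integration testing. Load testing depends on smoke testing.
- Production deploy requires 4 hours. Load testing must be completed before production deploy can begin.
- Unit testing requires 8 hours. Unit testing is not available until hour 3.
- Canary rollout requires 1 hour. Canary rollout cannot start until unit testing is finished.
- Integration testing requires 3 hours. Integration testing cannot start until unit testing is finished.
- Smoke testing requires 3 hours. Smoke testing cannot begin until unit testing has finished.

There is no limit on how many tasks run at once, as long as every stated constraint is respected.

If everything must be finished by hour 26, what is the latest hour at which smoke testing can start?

Production deploy must finish by hour 26; it takes 4 hours, so it must start by 26 − 4 = hour 22.
Load testing has to be done before production deploy (must start by hour 22). That means finishing by hour 22, i.e. starting by 22 − 8 = hour 14.
Smoke testing must finish before load testing (must start by hour 14). With a 3-hour duration, smoke testing must start by 14 − 3 = hour 11.

11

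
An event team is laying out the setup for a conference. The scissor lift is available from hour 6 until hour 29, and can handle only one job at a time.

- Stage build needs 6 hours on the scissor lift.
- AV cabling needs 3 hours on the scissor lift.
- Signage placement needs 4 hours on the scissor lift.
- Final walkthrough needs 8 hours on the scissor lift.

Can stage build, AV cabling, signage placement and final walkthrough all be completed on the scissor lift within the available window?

Yes

The scissor lift window is 29 − 6 = 23 hours.
Running back to back, the jobs need 6 + 3 + 4 + 8 = 21 hours on the scissor lift.
Since 21 ≤ 23, they fit within the window.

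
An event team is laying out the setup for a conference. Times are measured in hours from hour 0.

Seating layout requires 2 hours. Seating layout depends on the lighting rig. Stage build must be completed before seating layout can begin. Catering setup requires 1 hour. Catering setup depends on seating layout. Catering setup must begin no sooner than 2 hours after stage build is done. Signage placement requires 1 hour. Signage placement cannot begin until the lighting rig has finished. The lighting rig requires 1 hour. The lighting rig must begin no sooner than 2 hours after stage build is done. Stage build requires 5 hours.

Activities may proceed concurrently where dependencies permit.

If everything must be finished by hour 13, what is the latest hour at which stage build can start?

2

Nothing follows catering setup; the deadline of hour 13 is its only limit. It must start by 13 − 1 = hour 12.
Seating layout has to be done before catering setup (must start by hour 12). That means finishing by hour 12, i.e. starting by 12 − 2 = hour 10.
Signage placement has no dependents, so it just needs to finish by hour 13. Starting by 13 − 1 = hour 12 achieves that.
The lighting rig has several dependents: seating layout (must start by hour 10); signage placement (must start by hour 12). The earliest of those limits is hour 10, so the lighting rig must start by 10 − 1 = hour 9.
Stage build feeds the lighting rig (must start by hour 9, minus 2-hour gap → hour 7); seating layout (must start by hour 10); catering setup (must start by hour 12, minus 2-hour gap → hour 10). Taking the minimum, stage build must finish by hour 7 and start by 7 − 5 = hour 2.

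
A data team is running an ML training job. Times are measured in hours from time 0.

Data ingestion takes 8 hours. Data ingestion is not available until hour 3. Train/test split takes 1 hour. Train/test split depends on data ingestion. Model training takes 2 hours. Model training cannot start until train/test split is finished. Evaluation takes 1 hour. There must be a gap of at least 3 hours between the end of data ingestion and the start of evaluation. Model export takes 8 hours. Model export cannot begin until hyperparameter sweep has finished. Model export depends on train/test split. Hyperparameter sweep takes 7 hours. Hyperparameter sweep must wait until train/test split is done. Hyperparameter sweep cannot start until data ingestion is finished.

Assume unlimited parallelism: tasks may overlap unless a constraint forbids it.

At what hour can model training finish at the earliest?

14

Data ingestion waits on its own release at hour 3, so it starts at hour 3 and finishes at 3 + 8 = hour 11.
After data ingestion (finishes hour 11), train/test split can start at hour 11 and finishes at hour 12.
Model training waits on train/test split (finishes hour 12), so it starts at hour 12 and finishes at 12 + 2 = hour 14.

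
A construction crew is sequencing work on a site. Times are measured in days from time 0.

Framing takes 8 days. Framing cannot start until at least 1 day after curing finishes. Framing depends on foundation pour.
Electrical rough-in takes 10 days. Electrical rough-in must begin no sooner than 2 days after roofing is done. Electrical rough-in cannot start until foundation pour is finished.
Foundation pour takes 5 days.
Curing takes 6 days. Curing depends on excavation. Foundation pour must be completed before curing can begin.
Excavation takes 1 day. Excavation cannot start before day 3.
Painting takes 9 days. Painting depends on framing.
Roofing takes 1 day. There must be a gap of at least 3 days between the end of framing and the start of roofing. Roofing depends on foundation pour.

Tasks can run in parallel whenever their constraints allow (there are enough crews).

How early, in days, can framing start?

12

Nothing blocks foundation pour, so it runs from day 0 to day 5.
After its own release at day 3, excavation can start at day 3 and finishes at day 4.
Curing cannot start until excavation (finishes day 4); foundation pour (finishes day 5). The controlling bound is day 5, so curing finishes at 5 + 6 = day 11.
Framing waits on curing (finishes day 11, plus 1-day gap → day 12); foundation pour (finishes day 5). The latest of these is day 12, which is the earliest framing can start.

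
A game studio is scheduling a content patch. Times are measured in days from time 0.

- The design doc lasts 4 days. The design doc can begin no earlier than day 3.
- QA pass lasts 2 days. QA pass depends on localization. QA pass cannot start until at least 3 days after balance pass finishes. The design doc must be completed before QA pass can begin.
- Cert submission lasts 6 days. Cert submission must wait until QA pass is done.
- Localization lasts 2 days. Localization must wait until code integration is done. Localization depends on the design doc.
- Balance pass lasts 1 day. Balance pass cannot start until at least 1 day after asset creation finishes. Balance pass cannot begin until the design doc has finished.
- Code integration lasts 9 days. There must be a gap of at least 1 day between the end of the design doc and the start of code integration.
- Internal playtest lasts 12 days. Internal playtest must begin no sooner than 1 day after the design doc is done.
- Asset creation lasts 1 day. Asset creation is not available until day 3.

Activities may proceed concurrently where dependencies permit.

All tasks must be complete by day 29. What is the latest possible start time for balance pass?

17

Nothing follows cert submission; the deadline of day 29 is its only limit. It must start by 29 − 6 = day 23.
QA pass feeds into cert submission (must start by day 23); so QA pass must finish by day 23 and therefore start by day 21.
Balance pass feeds into QA pass (must start by day 21, minus 3-day gap → day 18); so balance pass must finish by day 18 and therefore start by day 17.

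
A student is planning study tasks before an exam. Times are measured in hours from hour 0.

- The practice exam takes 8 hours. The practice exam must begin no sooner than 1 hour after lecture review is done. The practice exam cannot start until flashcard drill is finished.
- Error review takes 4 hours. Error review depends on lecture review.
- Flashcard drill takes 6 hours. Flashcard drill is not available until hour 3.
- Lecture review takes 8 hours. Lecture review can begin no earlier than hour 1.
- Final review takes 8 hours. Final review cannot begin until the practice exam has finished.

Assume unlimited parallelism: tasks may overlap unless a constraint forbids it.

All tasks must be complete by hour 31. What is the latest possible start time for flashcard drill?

9

To finish by hour 31, final review (duration 8) must start no later than hour 23.
The practice exam has to be done before final review (must start by hour 23). That means finishing by hour 23, i.e. starting by 23 − 8 = hour 15.
Flashcard drill feeds into the practice exam (must start by hour 15); so flashcard drill must finish by hour 15 and therefore start by hour 9.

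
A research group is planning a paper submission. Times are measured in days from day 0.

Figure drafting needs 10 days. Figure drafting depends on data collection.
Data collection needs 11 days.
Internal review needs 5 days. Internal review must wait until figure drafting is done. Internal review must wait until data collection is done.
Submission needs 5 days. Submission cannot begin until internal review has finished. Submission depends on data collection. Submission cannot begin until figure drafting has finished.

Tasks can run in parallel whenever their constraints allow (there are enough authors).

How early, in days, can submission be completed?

Data collection has no prerequisites, so it starts at day 0 and finishes at day 11.
Figure drafting cannot begin until data collection (finishes day 11). It runs from day 11 to 11 + 10 = day 21.
Internal review has to wait for figure drafting (finishes day 21); data collection (finishes day 11). The latest of these is day 21, so internal review runs day 21 to 21 + 5 = day 26.
Submission needs all of internal review (finishes day 26); data collection (finishes day 11); figure drafting (finishes day 21). That puts its earliest start at day 26; it finishes at 26 + 5 = day 31.

31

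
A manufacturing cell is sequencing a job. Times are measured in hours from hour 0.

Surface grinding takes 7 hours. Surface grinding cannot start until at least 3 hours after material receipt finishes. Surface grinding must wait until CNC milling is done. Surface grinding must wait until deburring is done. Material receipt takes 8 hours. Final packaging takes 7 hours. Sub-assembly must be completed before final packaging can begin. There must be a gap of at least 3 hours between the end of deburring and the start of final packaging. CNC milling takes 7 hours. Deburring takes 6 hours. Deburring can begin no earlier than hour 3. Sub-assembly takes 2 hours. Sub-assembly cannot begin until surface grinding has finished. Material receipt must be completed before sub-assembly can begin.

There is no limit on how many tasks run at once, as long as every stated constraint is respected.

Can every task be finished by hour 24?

Nothing blocks CNC milling, so it runs from hour 0 to hour 7.
After its own release at hour 3, deburring can start at hour 3 and finishes at hour 9.
Material receipt can start immediately at hour 0; it finishes at hour 8.
Surface grinding cannot start until material receipt (finishes hour 8, plus 3-hour gap → hour 11); CNC milling (finishes hour 7); deburring (finishes hour 9). The controlling bound is hour 11, so surface grinding finishes at 11 + 7 = hour 18.
Sub-assembly cannot start until surface grinding (finishes hour 18); material receipt (finishes hour 8). The controlling bound is hour 18, so sub-assembly finishes at 18 + 2 = hour 20.
Final packaging needs all of sub-assembly (finishes hour 20); deburring (finishes hour 9, plus 3-hour gap → hour 12). That puts its earliest start at hour 20; it finishes at 20 + 7 = hour 27.
The earliest everything can be done is hour 27, which is after the deadline of 24, so it is not possible.

No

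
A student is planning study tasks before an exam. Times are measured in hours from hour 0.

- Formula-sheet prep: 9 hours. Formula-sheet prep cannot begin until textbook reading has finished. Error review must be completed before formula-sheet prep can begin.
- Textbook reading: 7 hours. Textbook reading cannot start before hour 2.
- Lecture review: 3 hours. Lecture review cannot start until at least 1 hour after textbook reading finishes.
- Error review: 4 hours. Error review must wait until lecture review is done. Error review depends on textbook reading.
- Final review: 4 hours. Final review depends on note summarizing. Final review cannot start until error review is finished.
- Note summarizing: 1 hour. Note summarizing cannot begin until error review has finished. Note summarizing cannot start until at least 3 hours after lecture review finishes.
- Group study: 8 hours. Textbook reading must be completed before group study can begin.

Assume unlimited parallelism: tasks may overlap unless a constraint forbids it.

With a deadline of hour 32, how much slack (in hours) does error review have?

Textbook reading waits on its own release at hour 2, so it starts at hour 2 and finishes at 2 + 7 = hour 9.
Lecture review cannot begin until textbook reading (finishes hour 9, plus 1-hour gap → hour 10). It runs from hour 10 to 10 + 3 = hour 13.
For error review: lecture review (finishes hour 13); textbook reading (finishes hour 9). Taking the maximum gives a start of hour 13, and it finishes at 13 + 4 = hour 17.

Working backward from the deadline:
Final review has no dependents, so it just needs to finish by hour 32. Starting by 32 − 4 = hour 28 achieves that.
Note summarizing feeds into final review (must start by hour 28); so note summarizing must finish by hour 28 and therefore start by hour 27.
Formula-sheet prep has no dependents, so it just needs to finish by hour 32. Starting by 32 − 9 = hour 23 achieves that.
Error review feeds note summarizing (must start by hour 27); formula-sheet prep (must start by hour 23); final review (must start by hour 28). Taking the minimum, error review must finish by hour 23 and start by 23 − 4 = hour 19.
So error review can start as early as hour 13 and as late as hour 19, giving 19 − 13 = 6 hours of slack.

6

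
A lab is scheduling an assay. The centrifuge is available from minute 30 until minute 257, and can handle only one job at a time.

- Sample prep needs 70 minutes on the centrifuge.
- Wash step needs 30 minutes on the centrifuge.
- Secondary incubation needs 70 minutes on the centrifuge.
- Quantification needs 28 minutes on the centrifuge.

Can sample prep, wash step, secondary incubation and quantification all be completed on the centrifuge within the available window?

The centrifuge window is 257 − 30 = 227 minutes.
Running back to back, the jobs need 70 + 30 + 70 + 28 = 198 minutes on the centrifuge.
Since 198 ≤ 227, they fit within the window.

Yes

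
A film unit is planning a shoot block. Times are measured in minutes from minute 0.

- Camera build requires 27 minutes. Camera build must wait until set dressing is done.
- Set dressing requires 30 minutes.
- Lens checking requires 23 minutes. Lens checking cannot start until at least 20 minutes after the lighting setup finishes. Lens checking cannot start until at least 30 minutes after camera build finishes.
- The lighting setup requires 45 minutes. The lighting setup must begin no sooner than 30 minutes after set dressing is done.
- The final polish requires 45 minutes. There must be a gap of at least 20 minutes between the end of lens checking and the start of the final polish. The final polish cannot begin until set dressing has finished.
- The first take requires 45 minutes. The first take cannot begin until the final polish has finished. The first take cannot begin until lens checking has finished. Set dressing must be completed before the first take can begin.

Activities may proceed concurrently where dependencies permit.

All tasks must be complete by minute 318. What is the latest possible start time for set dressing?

The first take has no dependents, so it just needs to finish by minute 318. Starting by 318 − 45 = minute 273 achieves that.
The final polish has to be done before the first take (must start by minute 273). That means finishing by minute 273, i.e. starting by 273 − 45 = minute 228.
Lens checking feeds the final polish (must start by minute 228, minus 20-minute gap → minute 208); the first take (must start by minute 273). Taking the minimum, lens checking must finish by minute 208 and start by 208 − 23 = minute 185.
The lighting setup feeds into lens checking (must start by minute 185, minus 20-minute gap → minute 165); so the lighting setup must finish by minute 165 and therefore start by minute 120.
Since lens checking (must start by minute 185, minus 30-minute gap → minute 155) depends on it, camera build must finish by minute 155. Backing off its 27-minute duration gives a latest start of minute 128.
Set dressing has several dependents: the lighting setup (must start by minute 120, minus 30-minute gap → minute 90); camera build (must start by minute 128); the final polish (must start by minute 228); the first take (must start by minute 273). The earliest of those limits is minute 90, so set dressing must start by 90 − 30 = minute 60.

60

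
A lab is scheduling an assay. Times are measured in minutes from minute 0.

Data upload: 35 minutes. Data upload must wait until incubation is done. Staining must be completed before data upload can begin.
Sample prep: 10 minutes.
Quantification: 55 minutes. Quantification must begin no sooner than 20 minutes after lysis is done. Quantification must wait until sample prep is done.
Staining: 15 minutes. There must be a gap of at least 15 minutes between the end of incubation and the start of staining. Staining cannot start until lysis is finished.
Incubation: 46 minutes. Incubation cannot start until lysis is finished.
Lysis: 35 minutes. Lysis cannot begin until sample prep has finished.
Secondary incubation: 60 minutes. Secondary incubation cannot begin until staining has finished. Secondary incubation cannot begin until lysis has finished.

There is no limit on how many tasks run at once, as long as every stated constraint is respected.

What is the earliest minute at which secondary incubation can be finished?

181

Sample prep has no prerequisites, so it starts at minute 0 and finishes at minute 10.
Lysis waits on sample prep (finishes minute 10), so it starts at minute 10 and finishes at 10 + 35 = minute 45.
Incubation waits on lysis (finishes minute 45), so it starts at minute 45 and finishes at 45 + 46 = minute 91.
Staining cannot start until incubation (finishes minute 91, plus 15-minute gap → minute 106); lysis (finishes minute 45). The controlling bound is minute 106, so staining finishes at 106 + 15 = minute 121.
Secondary incubation needs all of staining (finishes minute 121); lysis (finishes minute 45). That puts its earliest start at minute 121; it finishes at 121 + 60 = minute 181.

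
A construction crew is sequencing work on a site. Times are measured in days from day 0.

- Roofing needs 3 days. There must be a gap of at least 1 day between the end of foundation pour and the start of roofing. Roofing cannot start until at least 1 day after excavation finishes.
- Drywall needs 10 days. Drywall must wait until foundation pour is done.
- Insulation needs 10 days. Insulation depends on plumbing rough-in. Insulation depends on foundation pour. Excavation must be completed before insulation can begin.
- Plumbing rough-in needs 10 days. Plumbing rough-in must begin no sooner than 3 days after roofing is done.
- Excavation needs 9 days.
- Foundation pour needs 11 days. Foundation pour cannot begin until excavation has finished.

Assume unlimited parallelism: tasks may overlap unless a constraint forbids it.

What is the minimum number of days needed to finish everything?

47

Excavation has no prerequisites, so it starts at day 0 and finishes at day 9.
After excavation (finishes day 9), foundation pour can start at day 9 and finishes at day 20.
Drywall cannot begin until foundation pour (finishes day 20). It runs from day 20 to 20 + 10 = day 30.
Roofing has to wait for foundation pour (finishes day 20, plus 1-day gap → day 21); excavation (finishes day 9, plus 1-day gap → day 10). The latest of these is day 21, so roofing runs day 21 to 21 + 3 = day 24.
Plumbing rough-in cannot begin until roofing (finishes day 24, plus 3-day gap → day 27). It runs from day 27 to 27 + 10 = day 37.
For insulation: plumbing rough-in (finishes day 37); foundation pour (finishes day 20); excavation (finishes day 9). Taking the maximum gives a start of day 37, and it finishes at 37 + 10 = day 47.
All tasks are finished once the last one completes. Finish times: Excavation at 9, Foundation pour at 20, Roofing at 24, Plumbing rough-in at 37, Insulation at 47, Drywall at 30. The latest is day 47.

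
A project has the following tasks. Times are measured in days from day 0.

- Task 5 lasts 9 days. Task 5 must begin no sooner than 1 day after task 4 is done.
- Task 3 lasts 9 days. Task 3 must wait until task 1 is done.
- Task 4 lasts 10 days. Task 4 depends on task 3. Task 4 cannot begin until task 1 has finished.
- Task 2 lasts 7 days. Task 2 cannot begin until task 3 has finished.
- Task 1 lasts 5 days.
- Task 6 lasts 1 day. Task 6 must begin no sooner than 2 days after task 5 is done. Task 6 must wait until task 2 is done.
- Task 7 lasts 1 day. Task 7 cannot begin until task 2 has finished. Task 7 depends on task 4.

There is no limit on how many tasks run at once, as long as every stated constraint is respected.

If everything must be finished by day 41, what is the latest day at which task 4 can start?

Nothing follows task 6; the deadline of day 41 is its only limit. It must start by 41 − 1 = day 40.
Task 7 must finish by day 41; it takes 1 day, so it must start by 41 − 1 = day 40.
Task 5 has to be done before task 6 (must start by day 40, minus 2-day gap → day 38). That means finishing by day 38, i.e. starting by 38 − 9 = day 29.
Task 4 feeds task 5 (must start by day 29, minus 1-day gap → day 28); task 7 (must start by day 40). Taking the minimum, task 4 must finish by day 28 and start by 28 − 10 = day 18.

18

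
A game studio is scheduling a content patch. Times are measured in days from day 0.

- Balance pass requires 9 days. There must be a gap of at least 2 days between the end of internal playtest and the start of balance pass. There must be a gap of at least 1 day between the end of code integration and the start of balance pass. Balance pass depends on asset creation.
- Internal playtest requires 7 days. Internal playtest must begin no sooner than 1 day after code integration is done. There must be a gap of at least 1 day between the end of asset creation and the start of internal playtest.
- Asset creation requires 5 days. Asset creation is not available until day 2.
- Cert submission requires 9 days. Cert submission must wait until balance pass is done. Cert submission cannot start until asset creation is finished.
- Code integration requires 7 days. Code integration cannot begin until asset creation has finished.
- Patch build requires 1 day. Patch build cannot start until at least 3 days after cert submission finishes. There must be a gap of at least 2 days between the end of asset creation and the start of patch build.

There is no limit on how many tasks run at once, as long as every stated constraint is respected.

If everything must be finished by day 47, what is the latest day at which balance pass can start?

25

Nothing follows patch build; the deadline of day 47 is its only limit. It must start by 47 − 1 = day 46.
Cert submission must finish before patch build (must start by day 46, minus 3-day gap → day 43). With a 9-day duration, cert submission must start by 43 − 9 = day 34.
Balance pass has to be done before cert submission (must start by day 34). That means finishing by day 34, i.e. starting by 34 − 9 = day 25.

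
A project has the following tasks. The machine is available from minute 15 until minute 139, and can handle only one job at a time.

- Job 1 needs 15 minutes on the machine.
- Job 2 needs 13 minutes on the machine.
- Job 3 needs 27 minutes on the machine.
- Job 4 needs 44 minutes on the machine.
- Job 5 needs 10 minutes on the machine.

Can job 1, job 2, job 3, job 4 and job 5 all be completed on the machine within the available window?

The machine window is 139 − 15 = 124 minutes.
Running back to back, the jobs need 15 + 13 + 27 + 44 + 10 = 109 minutes on the machine.
Since 109 ≤ 124, they fit within the window.

Yes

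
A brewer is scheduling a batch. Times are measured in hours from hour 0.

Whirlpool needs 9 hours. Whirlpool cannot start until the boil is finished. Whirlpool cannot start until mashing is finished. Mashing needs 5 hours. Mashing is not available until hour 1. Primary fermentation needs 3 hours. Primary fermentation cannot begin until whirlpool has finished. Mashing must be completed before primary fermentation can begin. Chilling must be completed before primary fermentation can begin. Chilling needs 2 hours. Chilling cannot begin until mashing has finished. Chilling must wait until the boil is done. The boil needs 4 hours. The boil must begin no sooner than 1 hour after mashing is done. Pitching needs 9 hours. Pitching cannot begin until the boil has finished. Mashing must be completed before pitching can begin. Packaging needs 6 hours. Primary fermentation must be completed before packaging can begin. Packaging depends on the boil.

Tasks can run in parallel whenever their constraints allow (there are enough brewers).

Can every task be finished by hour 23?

No

After its own release at hour 1, mashing can start at hour 1 and finishes at hour 6.
The boil cannot begin until mashing (finishes hour 6, plus 1-hour gap → hour 7). It runs from hour 7 to 7 + 4 = hour 11.
Pitching has to wait for the boil (finishes hour 11); mashing (finishes hour 6). The latest of these is hour 11, so pitching runs hour 11 to 11 + 9 = hour 20.
Chilling needs all of mashing (finishes hour 6); the boil (finishes hour 11). That puts its earliest start at hour 11; it finishes at 11 + 2 = hour 13.
Whirlpool needs all of the boil (finishes hour 11); mashing (finishes hour 6). That puts its earliest start at hour 11; it finishes at 11 + 9 = hour 20.
For primary fermentation: whirlpool (finishes hour 20); mashing (finishes hour 6); chilling (finishes hour 13). Taking the maximum gives a start of hour 20, and it finishes at 20 + 3 = hour 23.
Packaging has to wait for primary fermentation (finishes hour 23); the boil (finishes hour 11). The latest of these is hour 23, so packaging runs hour 23 to 23 + 6 = hour 29.
The earliest everything can be done is hour 29, which is after the deadline of 23, so it is not possible.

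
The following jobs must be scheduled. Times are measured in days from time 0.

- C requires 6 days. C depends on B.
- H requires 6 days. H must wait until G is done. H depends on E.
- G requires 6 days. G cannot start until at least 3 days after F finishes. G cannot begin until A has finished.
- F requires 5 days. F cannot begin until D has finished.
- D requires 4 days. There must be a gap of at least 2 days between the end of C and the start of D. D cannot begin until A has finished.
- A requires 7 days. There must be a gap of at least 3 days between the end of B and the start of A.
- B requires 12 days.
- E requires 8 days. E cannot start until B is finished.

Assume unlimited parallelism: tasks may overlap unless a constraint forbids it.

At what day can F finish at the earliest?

31

B has no prerequisites, so it starts at day 0 and finishes at day 12.
C cannot begin until B (finishes day 12). It runs from day 12 to 12 + 6 = day 18.
A cannot begin until B (finishes day 12, plus 3-day gap → day 15). It runs from day 15 to 15 + 7 = day 22.
For D: C (finishes day 18, plus 2-day gap → day 20); A (finishes day 22). Taking the maximum gives a start of day 22, and it finishes at 22 + 4 = day 26.
F waits on D (finishes day 26), so it starts at day 26 and finishes at 26 + 5 = day 31.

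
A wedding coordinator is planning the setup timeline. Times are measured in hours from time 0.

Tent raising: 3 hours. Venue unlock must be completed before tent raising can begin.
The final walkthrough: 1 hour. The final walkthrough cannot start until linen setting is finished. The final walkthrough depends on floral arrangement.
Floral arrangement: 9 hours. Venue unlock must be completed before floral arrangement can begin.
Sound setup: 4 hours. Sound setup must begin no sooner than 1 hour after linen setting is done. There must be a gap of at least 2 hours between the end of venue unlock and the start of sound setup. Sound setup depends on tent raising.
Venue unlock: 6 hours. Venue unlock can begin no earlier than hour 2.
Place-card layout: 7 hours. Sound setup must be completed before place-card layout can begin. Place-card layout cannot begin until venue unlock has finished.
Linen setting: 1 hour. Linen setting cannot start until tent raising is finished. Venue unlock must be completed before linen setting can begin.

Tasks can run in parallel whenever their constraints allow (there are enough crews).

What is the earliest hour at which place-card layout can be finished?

24

Venue unlock cannot begin until its own release at hour 2. It runs from hour 2 to 2 + 6 = hour 8.
Tent raising cannot begin until venue unlock (finishes hour 8). It runs from hour 8 to 8 + 3 = hour 11.
For linen setting: tent raising (finishes hour 11); venue unlock (finishes hour 8). Taking the maximum gives a start of hour 11, and it finishes at 11 + 1 = hour 12.
Sound setup cannot start until linen setting (finishes hour 12, plus 1-hour gap → hour 13); venue unlock (finishes hour 8, plus 2-hour gap → hour 10); tent raising (finishes hour 11). The controlling bound is hour 13, so sound setup finishes at 13 + 4 = hour 17.
For place-card layout: sound setup (finishes hour 17); venue unlock (finishes hour 8). Taking the maximum gives a start of hour 17, and it finishes at 17 + 7 = hour 24.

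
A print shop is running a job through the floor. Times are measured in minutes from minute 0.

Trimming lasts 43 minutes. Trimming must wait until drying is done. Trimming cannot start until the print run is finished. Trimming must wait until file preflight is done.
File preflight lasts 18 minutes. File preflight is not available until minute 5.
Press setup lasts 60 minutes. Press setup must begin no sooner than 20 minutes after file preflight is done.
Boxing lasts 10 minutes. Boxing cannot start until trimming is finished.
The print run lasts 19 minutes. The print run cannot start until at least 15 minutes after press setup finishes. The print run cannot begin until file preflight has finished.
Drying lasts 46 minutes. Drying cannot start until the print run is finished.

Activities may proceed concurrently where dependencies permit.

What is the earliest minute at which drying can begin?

137

After its own release at minute 5, file preflight can start at minute 5 and finishes at minute 23.
After file preflight (finishes minute 23, plus 20-minute gap → minute 43), press setup can start at minute 43 and finishes at minute 103.
The print run cannot start until press setup (finishes minute 103, plus 15-minute gap → minute 118); file preflight (finishes minute 23). The controlling bound is minute 118, so the print run finishes at 118 + 19 = minute 137.
Drying waits on the print run (finishes minute 137), so the earliest it can start is minute 137.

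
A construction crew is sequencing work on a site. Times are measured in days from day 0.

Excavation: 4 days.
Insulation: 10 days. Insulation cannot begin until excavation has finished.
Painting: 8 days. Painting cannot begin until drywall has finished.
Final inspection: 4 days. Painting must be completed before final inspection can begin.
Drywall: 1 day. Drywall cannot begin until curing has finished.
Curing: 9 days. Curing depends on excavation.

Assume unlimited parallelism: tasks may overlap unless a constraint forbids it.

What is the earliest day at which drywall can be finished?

Excavation has no prerequisites, so it starts at day 0 and finishes at day 4.
Curing waits on excavation (finishes day 4), so it starts at day 4 and finishes at 4 + 9 = day 13.
After curing (finishes day 13), drywall can start at day 13 and finishes at day 14.

14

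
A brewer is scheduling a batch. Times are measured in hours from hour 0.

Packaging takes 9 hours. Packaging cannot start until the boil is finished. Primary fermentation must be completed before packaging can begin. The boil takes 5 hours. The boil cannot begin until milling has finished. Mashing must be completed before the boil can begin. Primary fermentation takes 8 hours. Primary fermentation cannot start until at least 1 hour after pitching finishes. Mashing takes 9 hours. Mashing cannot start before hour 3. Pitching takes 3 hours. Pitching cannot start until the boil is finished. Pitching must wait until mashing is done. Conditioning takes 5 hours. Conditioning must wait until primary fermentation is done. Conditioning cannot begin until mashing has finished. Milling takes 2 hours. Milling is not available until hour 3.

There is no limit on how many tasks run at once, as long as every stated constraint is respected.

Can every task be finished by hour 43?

After its own release at hour 3, mashing can start at hour 3 and finishes at hour 12.
After its own release at hour 3, milling can start at hour 3 and finishes at hour 5.
For the boil: milling (finishes hour 5); mashing (finishes hour 12). Taking the maximum gives a start of hour 12, and it finishes at 12 + 5 = hour 17.
For pitching: the boil (finishes hour 17); mashing (finishes hour 12). Taking the maximum gives a start of hour 17, and it finishes at 17 + 3 = hour 20.
Primary fermentation cannot begin until pitching (finishes hour 20, plus 1-hour gap → hour 21). It runs from hour 21 to 21 + 8 = hour 29.
Packaging has to wait for the boil (finishes hour 17); primary fermentation (finishes hour 29). The latest of these is hour 29, so packaging runs hour 29 to 29 + 9 = hour 38.
Conditioning cannot start until primary fermentation (finishes hour 29); mashing (finishes hour 12). The controlling bound is hour 29, so conditioning finishes at 29 + 5 = hour 34.
Every task is finished by hour 38, which is no later than the deadline of 43, so the schedule is feasible.

Yes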